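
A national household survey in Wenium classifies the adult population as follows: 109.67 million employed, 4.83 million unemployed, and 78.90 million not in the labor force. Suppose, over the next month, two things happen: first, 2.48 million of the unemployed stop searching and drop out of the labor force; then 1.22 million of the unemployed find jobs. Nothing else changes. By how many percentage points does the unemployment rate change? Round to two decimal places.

The unemployment rate changes by −3.21 percentage points.

Initially, labor force = 109.67 + 4.83 = 114.50 million, so u = 4.83/114.50 = 4.22%.
After the first change, unemployed and labor force both fall by 2.48 → E = 109.67, U = 2.35, labor force = 112.02 million.
After the second change, unemployed falls and employed rises by 1.22; labor force unchanged → E = 110.89, U = 1.13, labor force = 112.02 million.
New unemployment rate = 1.13 / 112.02 = 1.01%.
Change = 1.01% − 4.22% = −3.21 percentage points.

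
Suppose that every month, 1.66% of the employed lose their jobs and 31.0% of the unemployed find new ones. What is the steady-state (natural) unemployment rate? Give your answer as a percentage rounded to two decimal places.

Steady-state unemployment rate ≈ 5.08%.

At steady state the flows balance: s·E = f·U, so U/(E+U) = s/(s+f).
u* = 1.66 / (1.66 + 31.0) = 1.66 / 32.66 = 5.08%.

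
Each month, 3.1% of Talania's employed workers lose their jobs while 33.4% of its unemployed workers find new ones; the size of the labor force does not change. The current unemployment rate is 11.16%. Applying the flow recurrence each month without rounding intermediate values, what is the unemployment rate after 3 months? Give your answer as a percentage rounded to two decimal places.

With a fixed labor force, u_{t+1} = u_t + s·(1−u_t) − f·u_t = u_t·(1−s−f) + s.
Here 1−s−f = 0.635 and s = 0.031.
u_1 = 0.111600 × 0.635 + 0.031 = 0.101866.
u_2 = 0.101866 × 0.635 + 0.031 = 0.095685.
u_3 = 0.095685 × 0.635 + 0.031 = 0.091760.

Unemployment rate after three months ≈ 9.18%.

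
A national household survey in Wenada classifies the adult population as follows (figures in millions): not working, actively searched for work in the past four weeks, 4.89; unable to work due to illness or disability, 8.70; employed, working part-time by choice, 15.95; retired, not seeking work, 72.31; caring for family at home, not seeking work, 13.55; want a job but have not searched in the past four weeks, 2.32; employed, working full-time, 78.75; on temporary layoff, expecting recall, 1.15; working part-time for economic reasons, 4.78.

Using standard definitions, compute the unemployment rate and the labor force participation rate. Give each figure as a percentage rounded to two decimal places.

Employed = 15.95 + 78.75 + 4.78 = 99.48 million (anyone who worked, including part-time for economic reasons, counts as employed).
Unemployed = 4.89 + 1.15 = 6.04 million (jobless and actively searching, or on temporary layoff).
Labor force = 99.48 + 6.04 = 105.52 million.
Not in labor force = 8.70 + 72.31 + 13.55 + 2.32 = 96.88 million (those not working and not actively searching are outside the labor force — including those who want a job but have given up searching).
Civilian working-age population = 105.52 + 96.88 = 202.40 million.
Unemployment rate = 6.04 / 105.52 = 5.72%.
Labor force participation rate = 105.52 / 202.40 = 52.13%.

Unemployment rate ≈ 5.72%; labor force participation rate ≈ 52.13%.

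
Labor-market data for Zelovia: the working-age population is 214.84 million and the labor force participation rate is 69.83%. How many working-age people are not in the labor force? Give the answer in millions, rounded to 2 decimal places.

About 64.82 million are not in the labor force.

Share not in the labor force = 1 − 0.6983 = 0.3017.
Not in labor force = 0.3017 × 214.84 ≈ 64.82 million.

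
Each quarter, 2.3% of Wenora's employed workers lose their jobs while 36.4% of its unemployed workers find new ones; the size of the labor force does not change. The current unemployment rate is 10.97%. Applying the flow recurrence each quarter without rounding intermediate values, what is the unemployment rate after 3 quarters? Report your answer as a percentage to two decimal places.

Unemployment rate after three quarters ≈ 7.10%.

With a fixed labor force, u_{t+1} = u_t + s·(1−u_t) − f·u_t = u_t·(1−s−f) + s.
Here 1−s−f = 0.613 and s = 0.023.
u_1 = 0.109700 × 0.613 + 0.023 = 0.090246.
u_2 = 0.090246 × 0.613 + 0.023 = 0.078321.
u_3 = 0.078321 × 0.613 + 0.023 = 0.071011.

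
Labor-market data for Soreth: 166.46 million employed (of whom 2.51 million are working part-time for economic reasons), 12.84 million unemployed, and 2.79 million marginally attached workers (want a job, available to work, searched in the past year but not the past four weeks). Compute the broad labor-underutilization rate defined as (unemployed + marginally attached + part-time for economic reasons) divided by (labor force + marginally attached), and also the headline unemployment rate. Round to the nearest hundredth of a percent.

Labor force = 166.46 + 12.84 = 179.30 million.
Numerator = 12.84 + 2.79 + 2.51 = 18.14 million.
Denominator = 179.30 + 2.79 = 182.09 million.
Broad rate = 18.14 / 182.09 = 9.96%.
Headline unemployment rate = 12.84 / 179.30 = 7.16%.

Broad underutilization rate ≈ 9.96%; headline unemployment rate ≈ 7.16%.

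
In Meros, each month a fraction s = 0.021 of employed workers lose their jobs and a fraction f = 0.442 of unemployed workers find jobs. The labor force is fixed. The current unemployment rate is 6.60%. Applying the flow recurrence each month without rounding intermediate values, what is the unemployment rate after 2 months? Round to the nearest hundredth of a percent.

Unemployment rate after two months ≈ 5.13%.

With a fixed labor force, u_{t+1} = u_t + s·(1−u_t) − f·u_t = u_t·(1−s−f) + s.
Here 1−s−f = 0.537 and s = 0.021.
u_1 = 0.066000 × 0.537 + 0.021 = 0.056442.
u_2 = 0.056442 × 0.537 + 0.021 = 0.051309.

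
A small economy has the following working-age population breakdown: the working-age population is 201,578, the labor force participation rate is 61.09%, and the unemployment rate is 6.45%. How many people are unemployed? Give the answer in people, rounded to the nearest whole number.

About 7,943 are unemployed.

Labor force = 0.6109 × 201,578 = 123,144.
Unemployed = 0.0645 × 123,144 ≈ 7,943.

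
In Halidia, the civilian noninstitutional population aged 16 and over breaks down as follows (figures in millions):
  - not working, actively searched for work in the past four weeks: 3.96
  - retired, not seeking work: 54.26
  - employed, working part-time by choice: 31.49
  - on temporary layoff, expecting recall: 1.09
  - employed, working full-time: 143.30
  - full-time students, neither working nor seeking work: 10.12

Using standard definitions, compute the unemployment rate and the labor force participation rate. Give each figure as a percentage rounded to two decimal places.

Employed = 31.49 + 143.30 = 174.79 million.
Unemployed = 3.96 + 1.09 = 5.05 million (jobless and actively searching, or on temporary layoff).
Labor force = 174.79 + 5.05 = 179.84 million.
Not in labor force = 54.26 + 10.12 = 64.38 million (those not working and not actively searching are outside the labor force).
Civilian working-age population = 179.84 + 64.38 = 244.22 million.
Unemployment rate = 5.05 / 179.84 = 2.81%.
Labor force participation rate = 179.84 / 244.22 = 73.64%.

Unemployment rate ≈ 2.81%; labor force participation rate ≈ 73.64%.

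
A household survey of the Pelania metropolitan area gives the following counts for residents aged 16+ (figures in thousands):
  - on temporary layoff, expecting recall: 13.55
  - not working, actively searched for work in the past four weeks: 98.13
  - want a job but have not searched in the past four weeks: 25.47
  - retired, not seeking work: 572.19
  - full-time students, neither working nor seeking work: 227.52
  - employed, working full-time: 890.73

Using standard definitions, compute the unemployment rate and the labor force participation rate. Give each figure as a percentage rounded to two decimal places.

Employed = 890.73 thousand.
Unemployed = 13.55 + 98.13 = 111.68 thousand (jobless and actively searching, or on temporary layoff).
Labor force = 890.73 + 111.68 = 1,002.41 thousand.
Not in labor force = 25.47 + 572.19 + 227.52 = 825.18 thousand (those not working and not actively searching are outside the labor force — including those who want a job but have given up searching).
Civilian working-age population = 1,002.41 + 825.18 = 1,827.59 thousand.
Unemployment rate = 111.68 / 1,002.41 = 11.14%.
Labor force participation rate = 1,002.41 / 1,827.59 = 54.85%.

Unemployment rate ≈ 11.14%; labor force participation rate ≈ 54.85%.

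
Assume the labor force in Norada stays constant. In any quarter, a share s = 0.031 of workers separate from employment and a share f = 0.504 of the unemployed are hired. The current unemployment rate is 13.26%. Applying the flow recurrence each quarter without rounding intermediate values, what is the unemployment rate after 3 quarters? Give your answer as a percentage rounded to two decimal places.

With a fixed labor force, u_{t+1} = u_t + s·(1−u_t) − f·u_t = u_t·(1−s−f) + s.
Here 1−s−f = 0.465 and s = 0.031.
u_1 = 0.132600 × 0.465 + 0.031 = 0.092659.
u_2 = 0.092659 × 0.465 + 0.031 = 0.074086.
u_3 = 0.074086 × 0.465 + 0.031 = 0.065450.

Unemployment rate after three quarters ≈ 6.55%.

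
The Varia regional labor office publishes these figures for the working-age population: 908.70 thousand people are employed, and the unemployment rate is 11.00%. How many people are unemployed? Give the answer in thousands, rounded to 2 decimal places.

Let U be the number unemployed. The labor force is E + U, and U/(E+U) = 0.1100.
So U = 0.1100 × 908.70 / (1 − 0.1100) = 99.9570 / 0.8900 ≈ 112.31 thousand.

About 112.31 thousand are unemployed.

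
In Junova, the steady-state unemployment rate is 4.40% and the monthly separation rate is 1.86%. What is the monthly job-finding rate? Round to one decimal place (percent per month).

From u* = s/(s+f): f = s·(1−u)/u.
f = 1.86 × (1 − 0.0440) / 0.0440 = 1.7782 / 0.0440 ≈ 40.4% per month.

Job-finding rate ≈ 40.4% per month.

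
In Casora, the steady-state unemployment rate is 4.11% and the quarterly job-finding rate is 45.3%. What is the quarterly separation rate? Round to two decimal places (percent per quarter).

From u* = s/(s+f): s = u·f/(1−u).
s = 0.0411 × 45.3 / (1 − 0.0411) = 1.8618 / 0.9589 ≈ 1.94% per quarter.

Separation rate ≈ 1.94% per quarter.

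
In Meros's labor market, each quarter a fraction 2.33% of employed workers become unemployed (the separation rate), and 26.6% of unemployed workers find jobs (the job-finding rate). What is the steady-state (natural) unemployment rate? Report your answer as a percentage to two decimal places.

Steady-state unemployment rate ≈ 8.05%.

At steady state the flows balance: s·E = f·U, so U/(E+U) = s/(s+f).
u* = 2.33 / (2.33 + 26.6) = 2.33 / 28.93 = 8.05%.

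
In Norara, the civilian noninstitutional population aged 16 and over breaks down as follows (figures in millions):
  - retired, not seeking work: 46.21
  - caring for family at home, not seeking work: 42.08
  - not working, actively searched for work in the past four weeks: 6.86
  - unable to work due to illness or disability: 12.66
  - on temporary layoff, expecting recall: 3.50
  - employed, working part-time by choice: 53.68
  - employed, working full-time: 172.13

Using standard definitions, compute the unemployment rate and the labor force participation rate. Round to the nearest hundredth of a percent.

Employed = 53.68 + 172.13 = 225.81 million.
Unemployed = 6.86 + 3.50 = 10.36 million (jobless and actively searching, or on temporary layoff).
Labor force = 225.81 + 10.36 = 236.17 million.
Not in labor force = 46.21 + 42.08 + 12.66 = 100.95 million (those not working and not actively searching are outside the labor force).
Civilian working-age population = 236.17 + 100.95 = 337.12 million.
Unemployment rate = 10.36 / 236.17 = 4.39%.
Labor force participation rate = 236.17 / 337.12 = 70.06%.

Unemployment rate ≈ 4.39%; labor force participation rate ≈ 70.06%.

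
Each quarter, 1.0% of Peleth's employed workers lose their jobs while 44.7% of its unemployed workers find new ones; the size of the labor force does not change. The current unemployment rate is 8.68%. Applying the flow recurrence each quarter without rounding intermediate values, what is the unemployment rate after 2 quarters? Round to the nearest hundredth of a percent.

Unemployment rate after two quarters ≈ 4.10%.

With a fixed labor force, u_{t+1} = u_t + s·(1−u_t) − f·u_t = u_t·(1−s−f) + s.
Here 1−s−f = 0.543 and s = 0.010.
u_1 = 0.086800 × 0.543 + 0.010 = 0.057132.
u_2 = 0.057132 × 0.543 + 0.010 = 0.041023.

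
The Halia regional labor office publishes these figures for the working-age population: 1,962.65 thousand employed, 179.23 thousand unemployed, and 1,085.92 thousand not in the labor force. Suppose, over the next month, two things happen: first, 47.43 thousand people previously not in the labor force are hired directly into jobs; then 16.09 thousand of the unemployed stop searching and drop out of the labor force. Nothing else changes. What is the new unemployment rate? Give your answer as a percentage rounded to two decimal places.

New unemployment rate ≈ 7.51%.

Initially, labor force = 1,962.65 + 179.23 = 2,141.88 thousand, so u = 179.23/2,141.88 = 8.37%.
After the first change, employed and labor force both rise by 47.43; unemployed unchanged → E = 2,010.08, U = 179.23, labor force = 2,189.31 thousand.
After the second change, unemployed and labor force both fall by 16.09 → E = 2,010.08, U = 163.14, labor force = 2,173.22 thousand.
New unemployment rate = 163.14 / 2,173.22 = 7.51%.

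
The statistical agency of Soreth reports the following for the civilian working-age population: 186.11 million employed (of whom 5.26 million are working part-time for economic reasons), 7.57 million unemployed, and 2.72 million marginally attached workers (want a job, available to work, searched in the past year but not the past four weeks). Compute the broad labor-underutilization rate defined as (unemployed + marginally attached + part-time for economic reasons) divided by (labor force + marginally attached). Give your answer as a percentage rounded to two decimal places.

Broad underutilization rate ≈ 7.92%.

Labor force = 186.11 + 7.57 = 193.68 million.
Numerator = 7.57 + 2.72 + 5.26 = 15.55 million.
Denominator = 193.68 + 2.72 = 196.40 million.
Broad rate = 15.55 / 196.40 = 7.92%.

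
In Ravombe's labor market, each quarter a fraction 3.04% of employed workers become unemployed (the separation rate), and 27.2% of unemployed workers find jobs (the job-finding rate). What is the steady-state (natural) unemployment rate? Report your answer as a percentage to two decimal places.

At steady state the flows balance: s·E = f·U, so U/(E+U) = s/(s+f).
u* = 3.04 / (3.04 + 27.2) = 3.04 / 30.24 = 10.05%.

Steady-state unemployment rate ≈ 10.05%.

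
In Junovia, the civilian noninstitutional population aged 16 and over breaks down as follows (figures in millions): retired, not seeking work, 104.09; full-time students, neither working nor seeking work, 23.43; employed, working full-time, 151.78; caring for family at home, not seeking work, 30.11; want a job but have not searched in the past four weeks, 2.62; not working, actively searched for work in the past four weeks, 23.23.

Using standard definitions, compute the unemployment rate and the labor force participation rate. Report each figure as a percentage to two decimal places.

Unemployment rate ≈ 13.27%; labor force participation rate ≈ 52.20%.

Employed = 151.78 million.
Unemployed = 23.23 million.
Labor force = 151.78 + 23.23 = 175.01 million.
Not in labor force = 104.09 + 23.43 + 30.11 + 2.62 = 160.25 million (those not working and not actively searching are outside the labor force — including those who want a job but have given up searching).
Civilian working-age population = 175.01 + 160.25 = 335.26 million.
Unemployment rate = 23.23 / 175.01 = 13.27%.
Labor force participation rate = 175.01 / 335.26 = 52.20%.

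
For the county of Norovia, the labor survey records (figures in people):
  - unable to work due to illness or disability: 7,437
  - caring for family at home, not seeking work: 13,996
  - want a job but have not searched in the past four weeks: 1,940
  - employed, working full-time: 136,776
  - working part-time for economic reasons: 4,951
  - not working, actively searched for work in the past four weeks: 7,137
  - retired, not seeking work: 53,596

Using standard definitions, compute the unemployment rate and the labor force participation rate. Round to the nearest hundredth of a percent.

Employed = 136,776 + 4,951 = 141,727 (anyone who worked, including part-time for economic reasons, counts as employed).
Unemployed = 7,137.
Labor force = 141,727 + 7,137 = 148,864.
Not in labor force = 7,437 + 13,996 + 1,940 + 53,596 = 76,969 (those not working and not actively searching are outside the labor force — including those who want a job but have given up searching).
Civilian working-age population = 148,864 + 76,969 = 225,833.
Unemployment rate = 7,137 / 148,864 = 4.79%.
Labor force participation rate = 148,864 / 225,833 = 65.92%.

Unemployment rate ≈ 4.79%; labor force participation rate ≈ 65.92%.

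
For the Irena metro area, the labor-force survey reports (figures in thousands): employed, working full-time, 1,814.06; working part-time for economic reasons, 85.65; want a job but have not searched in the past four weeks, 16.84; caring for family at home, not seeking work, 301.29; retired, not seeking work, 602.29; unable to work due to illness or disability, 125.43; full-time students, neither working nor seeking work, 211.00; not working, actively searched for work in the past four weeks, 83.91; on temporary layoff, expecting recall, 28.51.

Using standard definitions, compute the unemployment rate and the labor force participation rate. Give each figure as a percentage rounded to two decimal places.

Unemployment rate ≈ 5.59%; labor force participation rate ≈ 61.55%.

Employed = 1,814.06 + 85.65 = 1,899.71 thousand (anyone who worked, including part-time for economic reasons, counts as employed).
Unemployed = 83.91 + 28.51 = 112.42 thousand (jobless and actively searching, or on temporary layoff).
Labor force = 1,899.71 + 112.42 = 2,012.13 thousand.
Not in labor force = 16.84 + 301.29 + 602.29 + 125.43 + 211.00 = 1,256.85 thousand (those not working and not actively searching are outside the labor force — including those who want a job but have given up searching).
Civilian working-age population = 2,012.13 + 1,256.85 = 3,268.98 thousand.
Unemployment rate = 112.42 / 2,012.13 = 5.59%.
Labor force participation rate = 2,012.13 / 3,268.98 = 61.55%.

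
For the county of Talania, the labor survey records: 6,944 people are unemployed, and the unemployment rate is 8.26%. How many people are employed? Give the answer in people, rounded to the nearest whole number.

About 77,124 are employed.

Labor force = U / u = 6,944 / 0.0826 ≈ 84,068.
Employed = labor force − unemployed = 84,068 − 6,944 = 77,124.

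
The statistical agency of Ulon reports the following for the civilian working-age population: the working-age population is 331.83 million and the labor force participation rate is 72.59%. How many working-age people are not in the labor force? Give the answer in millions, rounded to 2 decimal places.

About 90.95 million are not in the labor force.

Share not in the labor force = 1 − 0.7259 = 0.2741.
Not in labor force = 0.2741 × 331.83 ≈ 90.95 million.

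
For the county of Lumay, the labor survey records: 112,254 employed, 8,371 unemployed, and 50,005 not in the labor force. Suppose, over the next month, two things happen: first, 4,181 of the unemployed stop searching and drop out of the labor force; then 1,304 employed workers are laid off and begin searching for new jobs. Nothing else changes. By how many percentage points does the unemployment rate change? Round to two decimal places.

Initially, labor force = 112,254 + 8,371 = 120,625, so u = 8,371/120,625 = 6.94%.
After the first change, unemployed and labor force both fall by 4,181 → E = 112,254, U = 4,190, labor force = 116,444.
After the second change, employed falls and unemployed rises by 1,304; labor force unchanged → E = 110,950, U = 5,494, labor force = 116,444.
New unemployment rate = 5,494 / 116,444 = 4.72%.
Change = 4.72% − 6.94% = −2.22 percentage points.

The unemployment rate changes by −2.22 percentage points.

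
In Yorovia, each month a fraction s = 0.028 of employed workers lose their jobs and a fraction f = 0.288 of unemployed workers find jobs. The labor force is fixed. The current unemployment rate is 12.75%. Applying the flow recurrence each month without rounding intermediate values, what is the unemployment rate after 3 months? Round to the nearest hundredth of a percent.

With a fixed labor force, u_{t+1} = u_t + s·(1−u_t) − f·u_t = u_t·(1−s−f) + s.
Here 1−s−f = 0.684 and s = 0.028.
u_1 = 0.127500 × 0.684 + 0.028 = 0.115210.
u_2 = 0.115210 × 0.684 + 0.028 = 0.106804.
u_3 = 0.106804 × 0.684 + 0.028 = 0.101054.

Unemployment rate after three months ≈ 10.11%.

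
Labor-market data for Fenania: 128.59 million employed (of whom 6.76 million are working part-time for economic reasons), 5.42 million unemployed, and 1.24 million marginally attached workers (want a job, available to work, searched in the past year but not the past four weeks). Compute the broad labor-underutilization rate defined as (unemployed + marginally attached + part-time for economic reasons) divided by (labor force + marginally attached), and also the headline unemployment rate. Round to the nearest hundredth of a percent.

Broad underutilization rate ≈ 9.92%; headline unemployment rate ≈ 4.04%.

Labor force = 128.59 + 5.42 = 134.01 million.
Numerator = 5.42 + 1.24 + 6.76 = 13.42 million.
Denominator = 134.01 + 1.24 = 135.25 million.
Broad rate = 13.42 / 135.25 = 9.92%.
Headline unemployment rate = 5.42 / 134.01 = 4.04%.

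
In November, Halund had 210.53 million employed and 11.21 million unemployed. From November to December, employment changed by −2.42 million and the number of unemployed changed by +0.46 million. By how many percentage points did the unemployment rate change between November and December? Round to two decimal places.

The unemployment rate changed by +0.25 percentage points.

November: labor force = 210.53 + 11.21 = 221.74; u = 11.21/221.74 = 5.06%.
December: labor force = 208.11 + 11.67 = 219.78; u = 11.67/219.78 = 5.31%.
Change = 5.31% − 5.06% = +0.25 pp.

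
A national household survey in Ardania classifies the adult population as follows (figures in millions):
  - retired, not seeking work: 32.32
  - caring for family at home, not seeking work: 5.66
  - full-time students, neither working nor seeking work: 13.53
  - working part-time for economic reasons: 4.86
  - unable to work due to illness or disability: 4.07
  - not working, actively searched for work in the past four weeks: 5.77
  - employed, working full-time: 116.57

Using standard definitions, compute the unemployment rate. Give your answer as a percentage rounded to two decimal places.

Employed = 4.86 + 116.57 = 121.43 million (anyone who worked, including part-time for economic reasons, counts as employed).
Unemployed = 5.77 million.
Labor force = 121.43 + 5.77 = 127.20 million.
Unemployment rate = 5.77 / 127.20 = 4.54%.

Unemployment rate ≈ 4.54%.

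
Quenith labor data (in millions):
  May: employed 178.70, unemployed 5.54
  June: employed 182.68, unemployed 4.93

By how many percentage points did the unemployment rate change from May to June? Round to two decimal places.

The unemployment rate changed by −0.38 percentage points.

May: labor force = 178.70 + 5.54 = 184.24; u = 5.54/184.24 = 3.01%.
June: labor force = 182.68 + 4.93 = 187.61; u = 4.93/187.61 = 2.63%.
Change = 2.63% − 3.01% = −0.38 pp.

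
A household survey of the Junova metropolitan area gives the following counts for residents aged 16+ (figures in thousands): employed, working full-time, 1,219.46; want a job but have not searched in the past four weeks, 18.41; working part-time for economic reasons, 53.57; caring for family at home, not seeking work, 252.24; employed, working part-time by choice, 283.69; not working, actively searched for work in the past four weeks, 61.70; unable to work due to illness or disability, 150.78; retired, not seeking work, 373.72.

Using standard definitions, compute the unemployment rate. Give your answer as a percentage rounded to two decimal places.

Unemployment rate ≈ 3.81%.

Employed = 1,219.46 + 53.57 + 283.69 = 1,556.72 thousand (anyone who worked, including part-time for economic reasons, counts as employed).
Unemployed = 61.70 thousand.
Labor force = 1,556.72 + 61.70 = 1,618.42 thousand.
Unemployment rate = 61.70 / 1,618.42 = 3.81%.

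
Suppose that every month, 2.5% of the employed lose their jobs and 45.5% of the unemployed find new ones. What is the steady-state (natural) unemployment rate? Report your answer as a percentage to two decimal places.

Steady-state unemployment rate ≈ 5.21%.

At steady state the flows balance: s·E = f·U, so U/(E+U) = s/(s+f).
u* = 2.5 / (2.5 + 45.5) = 2.5 / 48.00 = 5.21%.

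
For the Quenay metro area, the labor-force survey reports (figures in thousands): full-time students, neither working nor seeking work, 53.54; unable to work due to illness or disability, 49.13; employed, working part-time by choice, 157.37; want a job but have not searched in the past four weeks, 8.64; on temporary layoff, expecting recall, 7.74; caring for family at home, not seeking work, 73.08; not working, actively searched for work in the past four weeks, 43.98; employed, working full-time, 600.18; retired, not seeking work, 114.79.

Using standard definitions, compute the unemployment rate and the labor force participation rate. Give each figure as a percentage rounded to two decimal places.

Unemployment rate ≈ 6.39%; labor force participation rate ≈ 73.01%.

Employed = 157.37 + 600.18 = 757.55 thousand.
Unemployed = 7.74 + 43.98 = 51.72 thousand (jobless and actively searching, or on temporary layoff).
Labor force = 757.55 + 51.72 = 809.27 thousand.
Not in labor force = 53.54 + 49.13 + 8.64 + 73.08 + 114.79 = 299.18 thousand (those not working and not actively searching are outside the labor force — including those who want a job but have given up searching).
Civilian working-age population = 809.27 + 299.18 = 1,108.45 thousand.
Unemployment rate = 51.72 / 809.27 = 6.39%.
Labor force participation rate = 809.27 / 1,108.45 = 73.01%.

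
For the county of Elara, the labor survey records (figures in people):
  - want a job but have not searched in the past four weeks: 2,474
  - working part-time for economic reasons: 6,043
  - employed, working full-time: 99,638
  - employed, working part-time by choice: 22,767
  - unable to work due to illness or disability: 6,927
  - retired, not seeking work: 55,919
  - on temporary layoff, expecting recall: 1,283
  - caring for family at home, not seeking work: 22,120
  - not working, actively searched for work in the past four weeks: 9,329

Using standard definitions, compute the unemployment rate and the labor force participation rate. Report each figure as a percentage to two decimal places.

Unemployment rate ≈ 7.63%; labor force participation rate ≈ 61.40%.

Employed = 6,043 + 99,638 + 22,767 = 128,448 (anyone who worked, including part-time for economic reasons, counts as employed).
Unemployed = 1,283 + 9,329 = 10,612 (jobless and actively searching, or on temporary layoff).
Labor force = 128,448 + 10,612 = 139,060.
Not in labor force = 2,474 + 6,927 + 55,919 + 22,120 = 87,440 (those not working and not actively searching are outside the labor force — including those who want a job but have given up searching).
Civilian working-age population = 139,060 + 87,440 = 226,500.
Unemployment rate = 10,612 / 139,060 = 7.63%.
Labor force participation rate = 139,060 / 226,500 = 61.40%.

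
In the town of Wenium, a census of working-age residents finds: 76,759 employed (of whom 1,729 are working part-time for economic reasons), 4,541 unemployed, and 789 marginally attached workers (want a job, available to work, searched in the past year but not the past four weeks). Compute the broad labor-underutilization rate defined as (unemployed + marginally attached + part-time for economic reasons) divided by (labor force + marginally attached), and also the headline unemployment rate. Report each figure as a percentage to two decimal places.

Labor force = 76,759 + 4,541 = 81,300.
Numerator = 4,541 + 789 + 1,729 = 7,059.
Denominator = 81,300 + 789 = 82,089.
Broad rate = 7,059 / 82,089 = 8.60%.
Headline unemployment rate = 4,541 / 81,300 = 5.59%.

Broad underutilization rate ≈ 8.60%; headline unemployment rate ≈ 5.59%.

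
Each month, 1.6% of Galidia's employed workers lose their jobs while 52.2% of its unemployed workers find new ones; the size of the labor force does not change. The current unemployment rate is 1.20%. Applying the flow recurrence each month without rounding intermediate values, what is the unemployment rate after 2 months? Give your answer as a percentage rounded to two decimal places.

With a fixed labor force, u_{t+1} = u_t + s·(1−u_t) − f·u_t = u_t·(1−s−f) + s.
Here 1−s−f = 0.462 and s = 0.016.
u_1 = 0.012000 × 0.462 + 0.016 = 0.021544.
u_2 = 0.021544 × 0.462 + 0.016 = 0.025953.

Unemployment rate after two months ≈ 2.60%.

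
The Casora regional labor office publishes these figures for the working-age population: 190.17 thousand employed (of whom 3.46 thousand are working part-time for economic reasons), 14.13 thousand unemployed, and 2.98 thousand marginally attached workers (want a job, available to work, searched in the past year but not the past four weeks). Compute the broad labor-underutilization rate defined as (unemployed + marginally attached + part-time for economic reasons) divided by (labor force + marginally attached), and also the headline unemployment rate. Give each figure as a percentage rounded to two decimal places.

Labor force = 190.17 + 14.13 = 204.30 thousand.
Numerator = 14.13 + 2.98 + 3.46 = 20.57 thousand.
Denominator = 204.30 + 2.98 = 207.28 thousand.
Broad rate = 20.57 / 207.28 = 9.92%.
Headline unemployment rate = 14.13 / 204.30 = 6.92%.

Broad underutilization rate ≈ 9.92%; headline unemployment rate ≈ 6.92%.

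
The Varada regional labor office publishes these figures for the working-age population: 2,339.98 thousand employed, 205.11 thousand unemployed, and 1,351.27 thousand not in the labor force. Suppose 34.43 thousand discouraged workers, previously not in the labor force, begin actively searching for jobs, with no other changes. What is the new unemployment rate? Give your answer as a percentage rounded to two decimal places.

New unemployment rate ≈ 9.29%.

Initially, labor force = 2,339.98 + 205.11 = 2,545.09 thousand, so u = 205.11/2,545.09 = 8.06%.
After the change, unemployed and labor force both rise by 34.43 → E = 2,339.98, U = 239.54, labor force = 2,579.52 thousand.
New unemployment rate = 239.54 / 2,579.52 = 9.29%.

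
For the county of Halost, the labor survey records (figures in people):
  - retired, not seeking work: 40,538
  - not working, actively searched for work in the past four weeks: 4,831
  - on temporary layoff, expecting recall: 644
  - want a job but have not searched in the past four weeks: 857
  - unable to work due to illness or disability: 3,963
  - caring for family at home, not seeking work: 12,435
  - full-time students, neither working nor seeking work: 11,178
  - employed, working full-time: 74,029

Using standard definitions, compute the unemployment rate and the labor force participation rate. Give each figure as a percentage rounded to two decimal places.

Employed = 74,029.
Unemployed = 4,831 + 644 = 5,475 (jobless and actively searching, or on temporary layoff).
Labor force = 74,029 + 5,475 = 79,504.
Not in labor force = 40,538 + 857 + 3,963 + 12,435 + 11,178 = 68,971 (those not working and not actively searching are outside the labor force — including those who want a job but have given up searching).
Civilian working-age population = 79,504 + 68,971 = 148,475.
Unemployment rate = 5,475 / 79,504 = 6.89%.
Labor force participation rate = 79,504 / 148,475 = 53.55%.

Unemployment rate ≈ 6.89%; labor force participation rate ≈ 53.55%.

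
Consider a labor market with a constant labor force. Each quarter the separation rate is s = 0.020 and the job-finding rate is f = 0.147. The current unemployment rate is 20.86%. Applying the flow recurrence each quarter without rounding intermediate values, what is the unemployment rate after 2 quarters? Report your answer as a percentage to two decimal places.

Unemployment rate after two quarters ≈ 18.14%.

With a fixed labor force, u_{t+1} = u_t + s·(1−u_t) − f·u_t = u_t·(1−s−f) + s.
Here 1−s−f = 0.833 and s = 0.020.
u_1 = 0.208600 × 0.833 + 0.020 = 0.193764.
u_2 = 0.193764 × 0.833 + 0.020 = 0.181405.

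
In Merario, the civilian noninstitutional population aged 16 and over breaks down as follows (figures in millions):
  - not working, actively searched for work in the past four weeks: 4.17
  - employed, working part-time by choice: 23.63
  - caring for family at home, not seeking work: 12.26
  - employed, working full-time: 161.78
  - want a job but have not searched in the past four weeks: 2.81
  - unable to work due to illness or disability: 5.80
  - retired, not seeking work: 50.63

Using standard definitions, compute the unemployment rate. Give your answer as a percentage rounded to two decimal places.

Unemployment rate ≈ 2.20%.

Employed = 23.63 + 161.78 = 185.41 million.
Unemployed = 4.17 million.
Labor force = 185.41 + 4.17 = 189.58 million.
Unemployment rate = 4.17 / 189.58 = 2.20%.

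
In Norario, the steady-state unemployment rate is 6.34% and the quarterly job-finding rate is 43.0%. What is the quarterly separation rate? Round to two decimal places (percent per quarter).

Separation rate ≈ 2.91% per quarter.

From u* = s/(s+f): s = u·f/(1−u).
s = 0.0634 × 43.0 / (1 − 0.0634) = 2.7262 / 0.9366 ≈ 2.91% per quarter.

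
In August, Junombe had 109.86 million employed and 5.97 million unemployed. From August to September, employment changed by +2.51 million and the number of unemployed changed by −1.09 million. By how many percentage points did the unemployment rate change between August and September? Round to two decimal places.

The unemployment rate changed by −0.99 percentage points.

August: labor force = 109.86 + 5.97 = 115.83; u = 5.97/115.83 = 5.15%.
September: labor force = 112.37 + 4.88 = 117.25; u = 4.88/117.25 = 4.16%.
Change = 4.16% − 5.15% = −0.99 pp.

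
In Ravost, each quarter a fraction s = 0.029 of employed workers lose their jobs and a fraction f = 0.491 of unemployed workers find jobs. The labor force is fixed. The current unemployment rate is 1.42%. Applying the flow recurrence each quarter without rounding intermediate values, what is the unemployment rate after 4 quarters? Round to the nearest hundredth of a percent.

With a fixed labor force, u_{t+1} = u_t + s·(1−u_t) − f·u_t = u_t·(1−s−f) + s.
Here 1−s−f = 0.480 and s = 0.029.
u_1 = 0.014200 × 0.480 + 0.029 = 0.035816.
u_2 = 0.035816 × 0.480 + 0.029 = 0.046192.
u_3 = 0.046192 × 0.480 + 0.029 = 0.051172.
u_4 = 0.051172 × 0.480 + 0.029 = 0.053563.

Unemployment rate after four quarters ≈ 5.36%.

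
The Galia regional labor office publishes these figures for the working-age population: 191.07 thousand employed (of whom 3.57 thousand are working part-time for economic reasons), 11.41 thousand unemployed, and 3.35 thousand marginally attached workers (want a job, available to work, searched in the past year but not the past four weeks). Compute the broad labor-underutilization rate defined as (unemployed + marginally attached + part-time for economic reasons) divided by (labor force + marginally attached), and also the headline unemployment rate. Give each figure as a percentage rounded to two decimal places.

Labor force = 191.07 + 11.41 = 202.48 thousand.
Numerator = 11.41 + 3.35 + 3.57 = 18.33 thousand.
Denominator = 202.48 + 3.35 = 205.83 thousand.
Broad rate = 18.33 / 205.83 = 8.91%.
Headline unemployment rate = 11.41 / 202.48 = 5.64%.

Broad underutilization rate ≈ 8.91%; headline unemployment rate ≈ 5.64%.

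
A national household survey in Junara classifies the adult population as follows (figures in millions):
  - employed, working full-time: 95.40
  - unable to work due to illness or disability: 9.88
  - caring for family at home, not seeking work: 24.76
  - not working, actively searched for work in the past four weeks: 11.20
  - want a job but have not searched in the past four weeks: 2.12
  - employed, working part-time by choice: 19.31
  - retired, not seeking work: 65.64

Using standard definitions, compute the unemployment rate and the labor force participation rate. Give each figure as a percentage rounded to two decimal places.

Employed = 95.40 + 19.31 = 114.71 million.
Unemployed = 11.20 million.
Labor force = 114.71 + 11.20 = 125.91 million.
Not in labor force = 9.88 + 24.76 + 2.12 + 65.64 = 102.40 million (those not working and not actively searching are outside the labor force — including those who want a job but have given up searching).
Civilian working-age population = 125.91 + 102.40 = 228.31 million.
Unemployment rate = 11.20 / 125.91 = 8.90%.
Labor force participation rate = 125.91 / 228.31 = 55.15%.

Unemployment rate ≈ 8.90%; labor force participation rate ≈ 55.15%.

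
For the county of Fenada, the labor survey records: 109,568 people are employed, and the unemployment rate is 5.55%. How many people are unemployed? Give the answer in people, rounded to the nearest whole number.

About 6,438 are unemployed.

Let U be the number unemployed. The labor force is E + U, and U/(E+U) = 0.0555.
So U = 0.0555 × 109,568 / (1 − 0.0555) = 6081.02 / 0.9445 ≈ 6,438.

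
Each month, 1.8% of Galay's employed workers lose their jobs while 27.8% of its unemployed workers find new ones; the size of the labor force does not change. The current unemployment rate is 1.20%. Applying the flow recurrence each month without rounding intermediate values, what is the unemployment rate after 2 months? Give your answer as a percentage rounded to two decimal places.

Unemployment rate after two months ≈ 3.66%.

With a fixed labor force, u_{t+1} = u_t + s·(1−u_t) − f·u_t = u_t·(1−s−f) + s.
Here 1−s−f = 0.704 and s = 0.018.
u_1 = 0.012000 × 0.704 + 0.018 = 0.026448.
u_2 = 0.026448 × 0.704 + 0.018 = 0.036619.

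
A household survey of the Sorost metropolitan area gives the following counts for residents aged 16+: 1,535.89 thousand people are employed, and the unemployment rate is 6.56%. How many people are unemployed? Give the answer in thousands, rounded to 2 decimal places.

About 107.83 thousand are unemployed.

Let U be the number unemployed. The labor force is E + U, and U/(E+U) = 0.0656.
So U = 0.0656 × 1,535.89 / (1 − 0.0656) = 100.7544 / 0.9344 ≈ 107.83 thousand.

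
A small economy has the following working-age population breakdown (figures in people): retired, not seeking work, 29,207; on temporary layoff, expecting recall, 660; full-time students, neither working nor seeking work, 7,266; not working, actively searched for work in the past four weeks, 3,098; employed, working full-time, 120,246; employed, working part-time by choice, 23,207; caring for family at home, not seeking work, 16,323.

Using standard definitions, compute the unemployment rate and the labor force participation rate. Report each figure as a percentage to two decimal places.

Unemployment rate ≈ 2.55%; labor force participation rate ≈ 73.60%.

Employed = 120,246 + 23,207 = 143,453.
Unemployed = 660 + 3,098 = 3,758 (jobless and actively searching, or on temporary layoff).
Labor force = 143,453 + 3,758 = 147,211.
Not in labor force = 29,207 + 7,266 + 16,323 = 52,796 (those not working and not actively searching are outside the labor force).
Civilian working-age population = 147,211 + 52,796 = 200,007.
Unemployment rate = 3,758 / 147,211 = 2.55%.
Labor force participation rate = 147,211 / 200,007 = 73.60%.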